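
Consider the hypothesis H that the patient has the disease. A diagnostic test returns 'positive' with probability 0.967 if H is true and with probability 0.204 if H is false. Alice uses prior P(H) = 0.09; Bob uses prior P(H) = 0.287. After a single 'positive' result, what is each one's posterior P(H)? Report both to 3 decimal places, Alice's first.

Alice: 0.319; Bob: 0.656

P('+'|H) = 0.967, P('+'|¬H) = 0.204.
Alice: numerator 0.967·0.09 = 0.087030; evidence = 0.087030+0.204·0.91 = 0.27267; posterior = 0.319.
Bob: numerator 0.967·0.287 = 0.27753; evidence = 0.27753+0.204·0.713 = 0.42298; posterior = 0.656.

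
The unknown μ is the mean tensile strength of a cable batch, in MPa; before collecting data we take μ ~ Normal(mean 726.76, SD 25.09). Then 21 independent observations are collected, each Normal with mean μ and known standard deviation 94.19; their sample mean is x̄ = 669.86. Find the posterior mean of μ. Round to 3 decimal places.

Prior precision 1/τ₀² = 1/25.09² = 0.00158854; data precision n/σ² = 21/94.19² = 0.00236706.
Posterior precision = 0.00158854 + 0.00236706 = 0.00395560.
Posterior mean = (0.00158854·726.76 + 0.00236706·669.86) / 0.00395560 = 692.711.

Posterior mean ≈ 692.711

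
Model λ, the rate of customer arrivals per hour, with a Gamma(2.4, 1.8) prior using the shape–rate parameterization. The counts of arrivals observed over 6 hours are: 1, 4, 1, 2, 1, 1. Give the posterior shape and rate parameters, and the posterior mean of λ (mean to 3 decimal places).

Posterior: Gamma(shape=12.4, rate=7.8); mean ≈ 1.590

Total count ∑xᵢ = 10 over n = 6 hours.
Gamma is conjugate to the Poisson likelihood: posterior is Gamma(shape = 2.4+10 = 12.4, rate = 1.8+6 = 7.8).
E[λ | data] = 12.4/7.8 = 1.590.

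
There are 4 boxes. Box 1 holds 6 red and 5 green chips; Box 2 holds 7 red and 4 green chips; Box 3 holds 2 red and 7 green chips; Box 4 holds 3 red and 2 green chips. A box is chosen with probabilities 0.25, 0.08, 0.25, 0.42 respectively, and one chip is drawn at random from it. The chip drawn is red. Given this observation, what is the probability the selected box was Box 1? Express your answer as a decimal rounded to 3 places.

Posterior probability ≈ 0.276

Tabulate prior·likelihood by source: [1] prior 0.25, lik 0.5455, product 0.1364; [2] prior 0.08, lik 0.6364, product 0.05091; [3] prior 0.25, lik 0.2222, product 0.05556; [4] prior 0.42, lik 0.6, product 0.2520.
Normalizing constant = 0.49483; the posterior for Box 1 is its product over the sum, 0.1364/0.49483 = 0.276.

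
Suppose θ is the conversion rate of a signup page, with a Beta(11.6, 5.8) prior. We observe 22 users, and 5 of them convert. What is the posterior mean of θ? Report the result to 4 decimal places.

Observing 5 successes and 17 failures updates Beta(11.6, 5.8) by adding the success and failure counts to the two shape parameters: α = 11.6+5 = 16.6, β = 5.8+17 = 22.8.
E[θ | data] = 16.6/(16.6+22.8) = 0.4213.

Posterior mean ≈ 0.4213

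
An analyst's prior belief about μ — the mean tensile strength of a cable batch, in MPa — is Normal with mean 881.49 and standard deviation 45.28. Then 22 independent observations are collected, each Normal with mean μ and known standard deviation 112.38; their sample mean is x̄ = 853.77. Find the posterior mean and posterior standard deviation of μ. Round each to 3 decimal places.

With known σ, the Normal prior is conjugate. Weight on the data is w = (n/σ²)/(n/σ² + 1/τ₀²) = 0.00174199/(0.00174199+0.00048774) = 0.78126.
Posterior mean = w·x̄ + (1−w)·μ₀ = 0.78126·853.77 + 0.21874·881.49 = 859.834. Posterior variance = 1/(0.00174199+0.00048774) = 448.486, so SD = 21.177.

Posterior mean ≈ 859.834; posterior SD ≈ 21.177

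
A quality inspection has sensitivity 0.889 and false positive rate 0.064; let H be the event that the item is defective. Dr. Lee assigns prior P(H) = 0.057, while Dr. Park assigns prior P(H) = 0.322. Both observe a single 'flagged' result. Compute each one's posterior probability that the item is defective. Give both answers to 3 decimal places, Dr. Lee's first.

Dr. Lee: 0.456; Dr. Park: 0.868

The likelihood ratio for a 'flagged' result is 0.889/0.064 = 13.891.
Dr. Lee: prior odds 0.057/0.943 = 0.060445; posterior odds 0.83962; posterior probability 0.456.
Dr. Park: prior odds 0.322/0.678 = 0.47493; posterior odds 6.5970; posterior probability 0.868.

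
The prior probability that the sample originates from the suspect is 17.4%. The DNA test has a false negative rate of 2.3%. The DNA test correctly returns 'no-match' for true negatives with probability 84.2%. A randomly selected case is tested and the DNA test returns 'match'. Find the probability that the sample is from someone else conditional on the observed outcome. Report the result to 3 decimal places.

Let H be the event that the sample originates from the suspect. P(H) = 0.174, so P(¬H) = 0.826. With E the 'match' result, P(E|H) = 0.977 and P(E|¬H) = 0.158.
P(E) = 0.977·0.174 + 0.158·0.826 = 0.17000 + 0.13051 = 0.30051.
By Bayes' theorem, P(H|E) = 0.17000 / 0.30051 = 0.566. Hence P(¬H|E) = 1 − 0.566 = 0.434.

P(¬H | E) ≈ 0.434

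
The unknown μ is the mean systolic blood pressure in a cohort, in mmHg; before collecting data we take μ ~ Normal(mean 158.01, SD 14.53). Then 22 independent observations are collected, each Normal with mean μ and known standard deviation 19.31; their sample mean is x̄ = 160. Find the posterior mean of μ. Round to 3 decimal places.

With known σ, the Normal prior is conjugate. Weight on the data is w = (n/σ²)/(n/σ² + 1/τ₀²) = 0.0590008/(0.0590008+0.00473662) = 0.92569.
Posterior mean = w·x̄ + (1−w)·μ₀ = 0.92569·160 + 0.074315·158.01 = 159.852.

Posterior mean ≈ 159.852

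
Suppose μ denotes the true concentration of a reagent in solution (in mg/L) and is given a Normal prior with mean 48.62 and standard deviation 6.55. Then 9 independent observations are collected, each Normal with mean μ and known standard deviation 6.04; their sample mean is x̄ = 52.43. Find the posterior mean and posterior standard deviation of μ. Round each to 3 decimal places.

Posterior mean ≈ 52.101; posterior SD ≈ 1.924

With known σ, the Normal prior is conjugate. Weight on the data is w = (n/σ²)/(n/σ² + 1/τ₀²) = 0.246700/(0.246700+0.0233087) = 0.91367.
Posterior mean = w·x̄ + (1−w)·μ₀ = 0.91367·52.43 + 0.086326·48.62 = 52.101. Posterior variance = 1/(0.246700+0.0233087) = 3.70359, so SD = 1.924.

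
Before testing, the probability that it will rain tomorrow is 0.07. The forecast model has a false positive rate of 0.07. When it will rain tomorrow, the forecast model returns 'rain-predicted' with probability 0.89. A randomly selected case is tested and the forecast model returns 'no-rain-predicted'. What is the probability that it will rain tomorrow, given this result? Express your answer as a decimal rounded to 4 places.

P(H | E) ≈ 0.0088

Write H for 'it will rain tomorrow'. Prior odds H:¬H = 0.07/0.93 = 0.075269. For the 'no-rain-predicted' outcome, the likelihood ratio is 0.11/0.93 = 0.11828.
Posterior odds = 0.075269 × 0.11828 = 0.0089028, so P(H|E) = 0.0089028/(1+0.0089028) = 0.0088.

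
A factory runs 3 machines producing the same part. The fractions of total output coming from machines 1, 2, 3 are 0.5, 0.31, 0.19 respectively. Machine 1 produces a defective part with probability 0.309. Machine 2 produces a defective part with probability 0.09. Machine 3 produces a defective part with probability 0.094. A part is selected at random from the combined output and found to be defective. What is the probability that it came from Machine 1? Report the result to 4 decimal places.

Tabulate prior·likelihood by source: [1] prior 0.5, lik 0.309, product 0.1545; [2] prior 0.31, lik 0.09, product 0.02790; [3] prior 0.19, lik 0.094, product 0.01786.
Normalizing constant = 0.20026; the posterior for Machine 1 is its product over the sum, 0.1545/0.20026 = 0.7715.

Posterior probability ≈ 0.7715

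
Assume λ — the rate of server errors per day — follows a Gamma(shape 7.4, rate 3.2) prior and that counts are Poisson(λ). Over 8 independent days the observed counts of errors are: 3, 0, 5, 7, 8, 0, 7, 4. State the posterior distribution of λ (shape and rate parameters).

Posterior: Gamma(shape=41.4, rate=11.2)

Total count ∑xᵢ = 34 over n = 8 days.
Gamma is conjugate to the Poisson likelihood: posterior is Gamma(shape = 7.4+34 = 41.4, rate = 3.2+8 = 11.2).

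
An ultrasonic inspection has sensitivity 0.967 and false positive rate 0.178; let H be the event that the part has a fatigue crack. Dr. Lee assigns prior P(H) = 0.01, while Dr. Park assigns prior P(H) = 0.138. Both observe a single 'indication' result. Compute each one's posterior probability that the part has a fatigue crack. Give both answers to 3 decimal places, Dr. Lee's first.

The likelihood ratio for an 'indication' result is 0.967/0.178 = 5.4326.
Dr. Lee: prior odds 0.01/0.99 = 0.010101; posterior odds 0.054875; posterior probability 0.052.
Dr. Park: prior odds 0.138/0.862 = 0.16009; posterior odds 0.86972; posterior probability 0.465.

Dr. Lee: 0.052; Dr. Park: 0.465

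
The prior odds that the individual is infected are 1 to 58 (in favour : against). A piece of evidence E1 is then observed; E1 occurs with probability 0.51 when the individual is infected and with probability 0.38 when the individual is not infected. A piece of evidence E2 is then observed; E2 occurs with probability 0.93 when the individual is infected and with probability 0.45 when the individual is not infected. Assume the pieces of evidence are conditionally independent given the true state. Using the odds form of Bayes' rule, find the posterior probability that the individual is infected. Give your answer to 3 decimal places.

Posterior probability ≈ 0.046

Prior odds = 1/58 = 0.017241. In log-odds, ln(0.017241) = -4.0604.
Add log likelihood ratios: ln(1.3421) + ln(2.0667) = 1.0202.
Posterior log-odds = -3.0403, so posterior odds = exp(-3.0403) = 0.047822. Converting, P(H|E) = 0.047822/1.0478 = 0.046.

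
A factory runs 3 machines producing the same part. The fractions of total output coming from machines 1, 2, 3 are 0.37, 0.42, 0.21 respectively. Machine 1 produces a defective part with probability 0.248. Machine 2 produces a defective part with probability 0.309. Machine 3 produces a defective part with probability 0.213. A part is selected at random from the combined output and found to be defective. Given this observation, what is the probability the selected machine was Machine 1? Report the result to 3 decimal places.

P(defective|M1) = 0.248; P(defective|M2) = 0.309; P(defective|M3) = 0.213.
Prior × likelihood for each source: 0.37·0.248=0.09176, 0.42·0.309=0.1298, 0.21·0.213=0.04473. Summing gives P(defective) = 0.26627.
P(Machine 1 | defective) = 0.09176 / 0.26627 = 0.345.

Posterior probability ≈ 0.345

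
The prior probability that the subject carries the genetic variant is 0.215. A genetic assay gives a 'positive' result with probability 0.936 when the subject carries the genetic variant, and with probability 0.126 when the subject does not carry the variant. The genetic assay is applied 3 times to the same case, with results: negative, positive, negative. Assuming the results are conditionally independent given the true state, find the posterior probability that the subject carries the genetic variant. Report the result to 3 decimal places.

Posterior P(H) ≈ 0.011

Let H be the event that the subject carries the genetic variant; start with P(H) = 0.215. P('positive'|H) = 0.936, P('positive'|¬H) = 0.126.
Update on result 1 ('negative'): P(H) ← 0.064·0.2150 / (0.064·0.2150 + 0.874·0.7850) = 0.013760/0.69985 = 0.0197.
Update on result 2 ('positive'): P(H) ← 0.936·0.0197 / (0.936·0.0197 + 0.126·0.9803) = 0.018403/0.14193 = 0.1297.
Update on result 3 ('negative'): P(H) ← 0.064·0.1297 / (0.064·0.1297 + 0.874·0.8703) = 0.0082987/0.76897 = 0.0108.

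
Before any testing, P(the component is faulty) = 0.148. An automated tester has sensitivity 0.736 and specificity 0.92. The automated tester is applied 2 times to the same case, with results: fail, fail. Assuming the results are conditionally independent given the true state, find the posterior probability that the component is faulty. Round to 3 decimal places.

Posterior P(H) ≈ 0.936

Let H be the event that the component is faulty; start with P(H) = 0.148. P('fail'|H) = 0.736, P('fail'|¬H) = 0.08.
Update on result 1 ('fail'): P(H) ← 0.736·0.1480 / (0.736·0.1480 + 0.08·0.8520) = 0.10893/0.17709 = 0.6151.
Update on result 2 ('fail'): P(H) ← 0.736·0.6151 / (0.736·0.6151 + 0.08·0.3849) = 0.45272/0.48351 = 0.9363.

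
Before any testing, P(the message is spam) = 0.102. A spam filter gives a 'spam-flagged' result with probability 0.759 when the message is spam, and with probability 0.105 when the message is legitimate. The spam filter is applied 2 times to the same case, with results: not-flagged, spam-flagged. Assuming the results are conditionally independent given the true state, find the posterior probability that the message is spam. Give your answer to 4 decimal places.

Posterior P(H) ≈ 0.1811

With H the event that the message is spam, the joint likelihood of the observed sequence is P(data|H) = 0.241·0.759 = 0.18292 and P(data|¬H) = 0.895·0.105 = 0.093975.
Bayes: P(H|data) = 0.102·0.18292 / (0.102·0.18292 + 0.898·0.093975) = 0.018658/0.10305 = 0.1811.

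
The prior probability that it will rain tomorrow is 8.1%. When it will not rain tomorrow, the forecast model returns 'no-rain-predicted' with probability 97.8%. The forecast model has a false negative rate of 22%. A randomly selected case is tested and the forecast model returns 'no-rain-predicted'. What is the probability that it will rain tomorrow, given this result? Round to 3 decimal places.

P(H | E) ≈ 0.019

Let H be the event that it will rain tomorrow. P(H) = 0.081, so P(¬H) = 0.919. With E the 'no-rain-predicted' result, P(E|H) = 0.22 and P(E|¬H) = 0.978.
P(E) = 0.22·0.081 + 0.978·0.919 = 0.017820 + 0.89878 = 0.91660.
By Bayes' theorem, P(H|E) = 0.017820 / 0.91660 = 0.019.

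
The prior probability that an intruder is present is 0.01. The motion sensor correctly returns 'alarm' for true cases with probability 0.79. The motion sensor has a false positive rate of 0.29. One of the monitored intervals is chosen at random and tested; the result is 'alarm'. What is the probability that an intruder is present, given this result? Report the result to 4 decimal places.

P(H | E) ≈ 0.0268

Write H for 'an intruder is present'. Prior odds H:¬H = 0.01/0.99 = 0.010101. For the 'alarm' outcome, the likelihood ratio is 0.79/0.29 = 2.7241.
Posterior odds = 0.010101 × 2.7241 = 0.027517, so P(H|E) = 0.027517/(1+0.027517) = 0.0268.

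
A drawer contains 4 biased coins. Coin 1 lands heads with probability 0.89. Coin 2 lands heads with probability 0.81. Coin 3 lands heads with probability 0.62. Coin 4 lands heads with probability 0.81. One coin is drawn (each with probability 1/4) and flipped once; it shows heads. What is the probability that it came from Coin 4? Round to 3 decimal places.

Posterior probability ≈ 0.259

Tabulate prior·likelihood by source: [1] prior 0.25, lik 0.89, product 0.2225; [2] prior 0.25, lik 0.81, product 0.2025; [3] prior 0.25, lik 0.62, product 0.1550; [4] prior 0.25, lik 0.81, product 0.2025.
Normalizing constant = 0.78250; the posterior for Coin 4 is its product over the sum, 0.2025/0.78250 = 0.259.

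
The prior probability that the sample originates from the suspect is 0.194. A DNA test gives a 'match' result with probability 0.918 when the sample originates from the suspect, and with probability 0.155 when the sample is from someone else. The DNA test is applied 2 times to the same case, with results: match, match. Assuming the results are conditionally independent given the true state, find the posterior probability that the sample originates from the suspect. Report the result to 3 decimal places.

Posterior P(H) ≈ 0.894

With H the event that the sample originates from the suspect, the joint likelihood of the observed sequence is P(data|H) = 0.918·0.918 = 0.84272 and P(data|¬H) = 0.155·0.155 = 0.024025.
Bayes: P(H|data) = 0.194·0.84272 / (0.194·0.84272 + 0.806·0.024025) = 0.16349/0.18285 = 0.8941.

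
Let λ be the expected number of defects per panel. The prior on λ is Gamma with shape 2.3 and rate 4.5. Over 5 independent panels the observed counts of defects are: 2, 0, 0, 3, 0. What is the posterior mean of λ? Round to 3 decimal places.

The Poisson likelihood adds the total count to the shape and the number of exposure periods to the rate. Here ∑xᵢ = 5 and n = 5, so shape 2.3→7.3 and rate 4.5→9.5.
Posterior mean = shape/rate = 7.3/9.5 = 0.768.

Posterior mean ≈ 0.768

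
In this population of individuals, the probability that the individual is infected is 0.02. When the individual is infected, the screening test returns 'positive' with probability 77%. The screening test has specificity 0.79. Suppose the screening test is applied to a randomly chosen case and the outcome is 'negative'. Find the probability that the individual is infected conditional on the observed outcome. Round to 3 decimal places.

P(H | E) ≈ 0.006

Let H be the event that the individual is infected. P(H) = 0.02, so P(¬H) = 0.98. With E the 'negative' result, P(E|H) = 0.23 and P(E|¬H) = 0.79.
P(E) = 0.23·0.02 + 0.79·0.98 = 0.0046000 + 0.77420 = 0.77880.
By Bayes' theorem, P(H|E) = 0.0046000 / 0.77880 = 0.006.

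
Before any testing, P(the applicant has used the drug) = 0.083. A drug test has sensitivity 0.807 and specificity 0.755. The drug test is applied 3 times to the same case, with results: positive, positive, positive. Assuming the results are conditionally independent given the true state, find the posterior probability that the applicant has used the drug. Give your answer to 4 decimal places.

Posterior P(H) ≈ 0.7639

With H the event that the applicant has used the drug, the joint likelihood of the observed sequence is P(data|H) = 0.807·0.807·0.807 = 0.52556 and P(data|¬H) = 0.245·0.245·0.245 = 0.014706.
Bayes: P(H|data) = 0.083·0.52556 / (0.083·0.52556 + 0.917·0.014706) = 0.043621/0.057107 = 0.7639.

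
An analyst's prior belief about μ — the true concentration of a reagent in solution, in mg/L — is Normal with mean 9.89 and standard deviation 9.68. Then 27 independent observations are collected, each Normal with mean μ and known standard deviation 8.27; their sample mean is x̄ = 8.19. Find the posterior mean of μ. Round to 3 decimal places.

Posterior mean ≈ 8.235

Prior precision 1/τ₀² = 1/9.68² = 0.0106721; data precision n/σ² = 27/8.27² = 0.394778.
Posterior precision = 0.0106721 + 0.394778 = 0.405450.
Posterior mean = (0.0106721·9.89 + 0.394778·8.19) / 0.405450 = 8.235.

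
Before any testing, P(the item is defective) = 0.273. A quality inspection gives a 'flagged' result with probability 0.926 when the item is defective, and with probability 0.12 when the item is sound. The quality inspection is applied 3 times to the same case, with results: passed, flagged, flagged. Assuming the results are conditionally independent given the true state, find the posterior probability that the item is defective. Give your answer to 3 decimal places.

With H the event that the item is defective, the joint likelihood of the observed sequence is P(data|H) = 0.074·0.926·0.926 = 0.063453 and P(data|¬H) = 0.88·0.12·0.12 = 0.012672.
Bayes: P(H|data) = 0.273·0.063453 / (0.273·0.063453 + 0.727·0.012672) = 0.017323/0.026535 = 0.6528.

Posterior P(H) ≈ 0.653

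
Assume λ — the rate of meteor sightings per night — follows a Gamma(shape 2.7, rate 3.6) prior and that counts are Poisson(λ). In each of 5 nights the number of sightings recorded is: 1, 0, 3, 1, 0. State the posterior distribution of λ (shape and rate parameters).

Total count ∑xᵢ = 5 over n = 5 nights.
Gamma is conjugate to the Poisson likelihood: posterior is Gamma(shape = 2.7+5 = 7.7, rate = 3.6+5 = 8.6).

Posterior: Gamma(shape=7.7, rate=8.6)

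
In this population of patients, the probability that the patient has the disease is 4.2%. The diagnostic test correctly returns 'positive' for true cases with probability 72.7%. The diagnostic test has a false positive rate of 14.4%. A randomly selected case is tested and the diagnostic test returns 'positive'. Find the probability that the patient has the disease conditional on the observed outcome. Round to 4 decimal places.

Let H be the event that the patient has the disease. P(H) = 0.042, so P(¬H) = 0.958. With E the 'positive' result, P(E|H) = 0.727 and P(E|¬H) = 0.144.
P(E) = 0.727·0.042 + 0.144·0.958 = 0.030534 + 0.13795 = 0.16849.
By Bayes' theorem, P(H|E) = 0.030534 / 0.16849 = 0.1812.

P(H | E) ≈ 0.1812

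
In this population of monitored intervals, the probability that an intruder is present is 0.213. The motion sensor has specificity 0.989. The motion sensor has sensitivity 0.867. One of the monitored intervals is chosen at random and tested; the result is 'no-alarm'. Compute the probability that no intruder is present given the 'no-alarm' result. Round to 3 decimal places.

Write H for 'an intruder is present'. Prior odds H:¬H = 0.213/0.787 = 0.27065. For the 'no-alarm' outcome, the likelihood ratio is 0.133/0.989 = 0.13448.
Posterior odds = 0.27065 × 0.13448 = 0.036397, so P(H|E) = 0.036397/(1+0.036397) = 0.035. Then P(¬H|E) = 1 − 0.035 = 0.965.

P(¬H | E) ≈ 0.965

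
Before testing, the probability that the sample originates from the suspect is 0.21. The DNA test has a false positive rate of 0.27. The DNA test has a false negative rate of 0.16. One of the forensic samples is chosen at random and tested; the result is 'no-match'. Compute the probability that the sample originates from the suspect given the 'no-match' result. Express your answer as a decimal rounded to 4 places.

Let H be the event that the sample originates from the suspect. P(H) = 0.21, so P(¬H) = 0.79. With E the 'no-match' result, P(E|H) = 0.16 and P(E|¬H) = 0.73.
P(E) = 0.16·0.21 + 0.73·0.79 = 0.033600 + 0.57670 = 0.61030.
By Bayes' theorem, P(H|E) = 0.033600 / 0.61030 = 0.0551.

P(H | E) ≈ 0.0551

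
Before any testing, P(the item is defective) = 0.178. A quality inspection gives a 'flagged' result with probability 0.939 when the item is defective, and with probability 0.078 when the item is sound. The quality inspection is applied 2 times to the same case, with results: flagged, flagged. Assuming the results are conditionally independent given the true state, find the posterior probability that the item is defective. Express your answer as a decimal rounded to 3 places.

Posterior P(H) ≈ 0.969

Let H be the event that the item is defective; start with P(H) = 0.178. P('flagged'|H) = 0.939, P('flagged'|¬H) = 0.078.
Update on result 1 ('flagged'): P(H) ← 0.939·0.1780 / (0.939·0.1780 + 0.078·0.8220) = 0.16714/0.23126 = 0.7228.
Update on result 2 ('flagged'): P(H) ← 0.939·0.7228 / (0.939·0.7228 + 0.078·0.2772) = 0.67866/0.70029 = 0.9691.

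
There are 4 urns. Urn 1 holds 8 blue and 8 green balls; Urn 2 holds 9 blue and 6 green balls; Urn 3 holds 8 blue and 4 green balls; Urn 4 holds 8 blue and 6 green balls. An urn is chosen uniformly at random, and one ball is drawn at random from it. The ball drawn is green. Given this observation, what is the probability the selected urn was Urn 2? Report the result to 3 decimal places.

P(green|Urn 1) = 0.5; P(green|Urn 2) = 0.4; P(green|Urn 3) = 0.3333; P(green|Urn 4) = 0.4286.
Prior × likelihood for each source: 0.25·0.5=0.1250, 0.25·0.4=0.1000, 0.25·0.3333=0.08333, 0.25·0.4286=0.1071. Summing gives P(green) = 0.41548.
P(Urn 2 | green) = 0.1000 / 0.41548 = 0.241.

Posterior probability ≈ 0.241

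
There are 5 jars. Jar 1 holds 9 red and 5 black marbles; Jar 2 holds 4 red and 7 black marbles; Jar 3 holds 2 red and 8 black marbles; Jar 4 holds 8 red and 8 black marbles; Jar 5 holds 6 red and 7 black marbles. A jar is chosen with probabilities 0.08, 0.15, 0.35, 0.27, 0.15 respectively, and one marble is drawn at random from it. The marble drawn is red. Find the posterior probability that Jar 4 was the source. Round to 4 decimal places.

Posterior probability ≈ 0.3551

P(red|Jar 1) = 0.6429; P(red|Jar 2) = 0.3636; P(red|Jar 3) = 0.2; P(red|Jar 4) = 0.5; P(red|Jar 5) = 0.4615.
Prior × likelihood for each source: 0.08·0.6429=0.05143, 0.15·0.3636=0.05455, 0.35·0.2=0.07000, 0.27·0.5=0.1350, 0.15·0.4615=0.06923. Summing gives P(red) = 0.38020.
P(Jar 4 | red) = 0.1350 / 0.38020 = 0.3551.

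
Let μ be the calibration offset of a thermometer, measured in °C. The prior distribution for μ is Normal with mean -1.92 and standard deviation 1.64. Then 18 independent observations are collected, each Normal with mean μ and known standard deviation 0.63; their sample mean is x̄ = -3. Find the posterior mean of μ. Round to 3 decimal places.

Posterior mean ≈ -2.991

With known σ, the Normal prior is conjugate. Weight on the data is w = (n/σ²)/(n/σ² + 1/τ₀²) = 45.3515/(45.3515+0.371802) = 0.99187.
Posterior mean = w·x̄ + (1−w)·μ₀ = 0.99187·-3 + 0.0081316·-1.92 = -2.991.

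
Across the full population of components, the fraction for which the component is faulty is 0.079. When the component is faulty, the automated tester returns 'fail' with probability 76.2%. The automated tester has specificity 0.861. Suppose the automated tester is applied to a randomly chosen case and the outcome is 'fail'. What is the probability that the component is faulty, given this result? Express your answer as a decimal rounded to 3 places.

P(H | E) ≈ 0.320

Write H for 'the component is faulty'. Prior odds H:¬H = 0.079/0.921 = 0.085776. For the 'fail' outcome, the likelihood ratio is 0.762/0.139 = 5.4820.
Posterior odds = 0.085776 × 5.4820 = 0.47023, so P(H|E) = 0.47023/(1+0.47023) = 0.320.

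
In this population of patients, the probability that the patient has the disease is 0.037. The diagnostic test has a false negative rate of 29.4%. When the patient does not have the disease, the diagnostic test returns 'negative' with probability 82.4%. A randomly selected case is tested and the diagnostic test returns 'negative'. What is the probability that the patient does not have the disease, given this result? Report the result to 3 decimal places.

P(¬H | E) ≈ 0.986

Write H for 'the patient has the disease'. Prior odds H:¬H = 0.037/0.963 = 0.038422. For the 'negative' outcome, the likelihood ratio is 0.294/0.824 = 0.35680.
Posterior odds = 0.038422 × 0.35680 = 0.013709, so P(H|E) = 0.013709/(1+0.013709) = 0.014. Then P(¬H|E) = 1 − 0.014 = 0.986.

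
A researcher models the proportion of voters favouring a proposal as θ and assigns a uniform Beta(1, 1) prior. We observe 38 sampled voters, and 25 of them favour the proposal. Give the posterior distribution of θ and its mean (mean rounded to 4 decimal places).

Posterior: Beta(26, 14); mean ≈ 0.6500

Observing 25 successes and 13 failures updates Beta(1, 1) by adding the success and failure counts to the two shape parameters: α = 1+25 = 26, β = 1+13 = 14.
Posterior mean = α/(α+β) = 26/40 = 0.6500.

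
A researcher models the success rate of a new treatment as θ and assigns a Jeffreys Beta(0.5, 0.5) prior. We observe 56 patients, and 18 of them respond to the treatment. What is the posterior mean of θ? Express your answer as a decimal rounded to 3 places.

Posterior mean ≈ 0.325

Observing 18 successes and 38 failures updates Beta(0.5, 0.5) by adding the success and failure counts to the two shape parameters: α = 0.5+18 = 18.5, β = 0.5+38 = 38.5.
Posterior mean = α/(α+β) = 18.5/57 = 0.325.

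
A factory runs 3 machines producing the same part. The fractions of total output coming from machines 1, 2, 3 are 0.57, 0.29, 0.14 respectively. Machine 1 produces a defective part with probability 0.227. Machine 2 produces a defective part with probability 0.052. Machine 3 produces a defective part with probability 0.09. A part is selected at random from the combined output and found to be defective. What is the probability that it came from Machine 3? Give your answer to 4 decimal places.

Posterior probability ≈ 0.0802

Tabulate prior·likelihood by source: [1] prior 0.57, lik 0.227, product 0.1294; [2] prior 0.29, lik 0.052, product 0.01508; [3] prior 0.14, lik 0.09, product 0.01260.
Normalizing constant = 0.15707; the posterior for Machine 3 is its product over the sum, 0.01260/0.15707 = 0.0802.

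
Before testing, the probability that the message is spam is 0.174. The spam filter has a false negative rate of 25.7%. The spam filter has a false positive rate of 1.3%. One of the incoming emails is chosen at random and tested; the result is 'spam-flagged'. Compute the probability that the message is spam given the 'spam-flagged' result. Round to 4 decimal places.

Let H be the event that the message is spam. P(H) = 0.174, so P(¬H) = 0.826. With E the 'spam-flagged' result, P(E|H) = 0.743 and P(E|¬H) = 0.013.
P(E) = 0.743·0.174 + 0.013·0.826 = 0.12928 + 0.010738 = 0.14002.
By Bayes' theorem, P(H|E) = 0.12928 / 0.14002 = 0.9233.

P(H | E) ≈ 0.9233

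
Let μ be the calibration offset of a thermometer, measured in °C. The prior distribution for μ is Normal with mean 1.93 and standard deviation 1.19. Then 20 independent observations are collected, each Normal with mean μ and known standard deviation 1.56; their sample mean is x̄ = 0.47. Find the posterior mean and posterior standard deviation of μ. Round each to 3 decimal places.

Posterior mean ≈ 0.586; posterior SD ≈ 0.335

With known σ, the Normal prior is conjugate. Weight on the data is w = (n/σ²)/(n/σ² + 1/τ₀²) = 8.21828/(8.21828+0.706165) = 0.92087.
Posterior mean = w·x̄ + (1−w)·μ₀ = 0.92087·0.47 + 0.079127·1.93 = 0.586. Posterior variance = 1/(8.21828+0.706165) = 0.112052, so SD = 0.335.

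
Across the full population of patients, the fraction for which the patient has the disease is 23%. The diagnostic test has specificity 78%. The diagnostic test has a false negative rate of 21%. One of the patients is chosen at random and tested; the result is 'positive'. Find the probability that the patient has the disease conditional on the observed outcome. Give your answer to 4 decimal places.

P(H | E) ≈ 0.5175

Let H be the event that the patient has the disease. P(H) = 0.23, so P(¬H) = 0.77. With E the 'positive' result, P(E|H) = 0.79 and P(E|¬H) = 0.22.
P(E) = 0.79·0.23 + 0.22·0.77 = 0.18170 + 0.16940 = 0.35110.
By Bayes' theorem, P(H|E) = 0.18170 / 0.35110 = 0.5175.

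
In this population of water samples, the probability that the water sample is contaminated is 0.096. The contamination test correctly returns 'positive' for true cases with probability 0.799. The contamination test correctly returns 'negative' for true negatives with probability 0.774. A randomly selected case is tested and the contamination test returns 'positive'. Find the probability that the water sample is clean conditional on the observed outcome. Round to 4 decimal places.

Write H for 'the water sample is contaminated'. Prior odds H:¬H = 0.096/0.904 = 0.10619. For the 'positive' outcome, the likelihood ratio is 0.799/0.226 = 3.5354.
Posterior odds = 0.10619 × 3.5354 = 0.37544, so P(H|E) = 0.37544/(1+0.37544) = 0.2730. Then P(¬H|E) = 1 − 0.2730 = 0.7270.

P(¬H | E) ≈ 0.7270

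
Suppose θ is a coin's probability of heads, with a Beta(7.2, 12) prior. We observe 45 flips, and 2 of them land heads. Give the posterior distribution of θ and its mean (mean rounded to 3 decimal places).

Posterior: Beta(9.2, 55); mean ≈ 0.143

Observing 2 successes and 43 failures updates Beta(7.2, 12) by adding the success and failure counts to the two shape parameters: α = 7.2+2 = 9.2, β = 12+43 = 55.
E[θ | data] = 9.2/(9.2+55) = 0.143.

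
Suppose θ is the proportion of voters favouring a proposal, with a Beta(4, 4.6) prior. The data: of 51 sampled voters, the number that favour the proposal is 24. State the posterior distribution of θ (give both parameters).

Posterior: Beta(28, 31.6)

Observing 24 successes and 27 failures updates Beta(4, 4.6) by adding the success and failure counts to the two shape parameters: α = 4+24 = 28, β = 4.6+27 = 31.6.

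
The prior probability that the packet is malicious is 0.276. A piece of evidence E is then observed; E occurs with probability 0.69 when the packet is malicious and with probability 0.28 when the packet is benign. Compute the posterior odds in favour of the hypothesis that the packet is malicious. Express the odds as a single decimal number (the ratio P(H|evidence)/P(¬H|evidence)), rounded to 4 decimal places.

Posterior odds ≈ 0.9394

Prior odds = 0.276/(1−0.276) = 0.38122.
Likelihood ratio for E = 0.69/0.28 = 2.4643.
Posterior odds = prior odds × LR = 0.93942.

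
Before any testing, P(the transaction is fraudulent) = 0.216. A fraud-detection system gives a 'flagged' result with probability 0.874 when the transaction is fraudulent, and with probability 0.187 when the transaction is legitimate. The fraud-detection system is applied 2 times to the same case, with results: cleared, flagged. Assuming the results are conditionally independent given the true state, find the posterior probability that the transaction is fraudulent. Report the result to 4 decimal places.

With H the event that the transaction is fraudulent, the joint likelihood of the observed sequence is P(data|H) = 0.126·0.874 = 0.11012 and P(data|¬H) = 0.813·0.187 = 0.15203.
Bayes: P(H|data) = 0.216·0.11012 / (0.216·0.11012 + 0.784·0.15203) = 0.023787/0.14298 = 0.1664.

Posterior P(H) ≈ 0.1664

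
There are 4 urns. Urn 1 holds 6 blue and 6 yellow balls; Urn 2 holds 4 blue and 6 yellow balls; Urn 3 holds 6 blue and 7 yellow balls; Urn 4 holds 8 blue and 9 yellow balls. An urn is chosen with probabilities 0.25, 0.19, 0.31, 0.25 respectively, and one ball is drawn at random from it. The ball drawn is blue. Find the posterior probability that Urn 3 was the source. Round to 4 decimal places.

Posterior probability ≈ 0.3099

P(blue|Urn 1) = 0.5; P(blue|Urn 2) = 0.4; P(blue|Urn 3) = 0.4615; P(blue|Urn 4) = 0.4706.
Prior × likelihood for each source: 0.25·0.5=0.1250, 0.19·0.4=0.07600, 0.31·0.4615=0.1431, 0.25·0.4706=0.1176. Summing gives P(blue) = 0.46172.
P(Urn 3 | blue) = 0.1431 / 0.46172 = 0.3099.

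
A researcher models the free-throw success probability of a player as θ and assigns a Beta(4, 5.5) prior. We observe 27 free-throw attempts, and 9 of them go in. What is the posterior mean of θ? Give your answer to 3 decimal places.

Posterior mean ≈ 0.356

The binomial likelihood is conjugate to the Beta prior: with 9 successes and 18 failures, the posterior is Beta(4+9, 5.5+18) = Beta(13, 23.5).
Posterior mean = α/(α+β) = 13/36.5 = 0.356.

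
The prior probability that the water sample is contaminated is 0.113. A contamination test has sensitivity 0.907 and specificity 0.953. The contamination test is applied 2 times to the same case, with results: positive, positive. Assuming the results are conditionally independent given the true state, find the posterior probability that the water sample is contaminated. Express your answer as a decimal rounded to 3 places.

Posterior P(H) ≈ 0.979

With H the event that the water sample is contaminated, the joint likelihood of the observed sequence is P(data|H) = 0.907·0.907 = 0.82265 and P(data|¬H) = 0.047·0.047 = 0.0022090.
Bayes: P(H|data) = 0.113·0.82265 / (0.113·0.82265 + 0.887·0.0022090) = 0.092959/0.094919 = 0.9794.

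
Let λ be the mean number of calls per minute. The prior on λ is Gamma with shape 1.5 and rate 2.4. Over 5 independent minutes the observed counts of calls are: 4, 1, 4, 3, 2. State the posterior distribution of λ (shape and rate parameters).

Total count ∑xᵢ = 14 over n = 5 minutes.
Gamma is conjugate to the Poisson likelihood: posterior is Gamma(shape = 1.5+14 = 15.5, rate = 2.4+5 = 7.4).

Posterior: Gamma(shape=15.5, rate=7.4)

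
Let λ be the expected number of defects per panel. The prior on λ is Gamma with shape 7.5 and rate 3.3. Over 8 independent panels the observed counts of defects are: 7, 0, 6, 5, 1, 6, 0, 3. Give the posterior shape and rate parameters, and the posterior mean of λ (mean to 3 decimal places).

The Poisson likelihood adds the total count to the shape and the number of exposure periods to the rate. Here ∑xᵢ = 28 and n = 8, so shape 7.5→35.5 and rate 3.3→11.3.
E[λ | data] = 35.5/11.3 = 3.142.

Posterior: Gamma(shape=35.5, rate=11.3); mean ≈ 3.142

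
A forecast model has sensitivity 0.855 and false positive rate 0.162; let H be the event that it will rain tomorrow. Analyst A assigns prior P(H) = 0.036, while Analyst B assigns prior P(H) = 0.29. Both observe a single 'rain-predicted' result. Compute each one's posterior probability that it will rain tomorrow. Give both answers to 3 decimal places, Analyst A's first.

Analyst A: 0.165; Analyst B: 0.683

P('+'|H) = 0.855, P('+'|¬H) = 0.162.
Analyst A: numerator 0.855·0.036 = 0.030780; evidence = 0.030780+0.162·0.964 = 0.18695; posterior = 0.165.
Analyst B: numerator 0.855·0.29 = 0.24795; evidence = 0.24795+0.162·0.71 = 0.36297; posterior = 0.683.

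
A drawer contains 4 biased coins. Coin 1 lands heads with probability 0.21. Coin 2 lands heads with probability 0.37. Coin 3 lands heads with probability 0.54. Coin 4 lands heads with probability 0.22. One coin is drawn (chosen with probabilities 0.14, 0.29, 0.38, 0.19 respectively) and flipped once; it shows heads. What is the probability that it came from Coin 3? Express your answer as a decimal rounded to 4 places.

Posterior probability ≈ 0.5348

P(heads|C1) = 0.21; P(heads|C2) = 0.37; P(heads|C3) = 0.54; P(heads|C4) = 0.22.
Prior × likelihood for each source: 0.14·0.21=0.02940, 0.29·0.37=0.1073, 0.38·0.54=0.2052, 0.19·0.22=0.04180. Summing gives P(heads) = 0.38370.
P(Coin 3 | heads) = 0.2052 / 0.38370 = 0.5348.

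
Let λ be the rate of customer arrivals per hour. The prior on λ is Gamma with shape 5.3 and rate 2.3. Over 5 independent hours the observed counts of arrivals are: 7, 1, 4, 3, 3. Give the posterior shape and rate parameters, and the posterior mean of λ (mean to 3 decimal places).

Posterior: Gamma(shape=23.3, rate=7.3); mean ≈ 3.192

Total count ∑xᵢ = 18 over n = 5 hours.
Gamma is conjugate to the Poisson likelihood: posterior is Gamma(shape = 5.3+18 = 23.3, rate = 2.3+5 = 7.3).
Posterior mean = shape/rate = 23.3/7.3 = 3.192.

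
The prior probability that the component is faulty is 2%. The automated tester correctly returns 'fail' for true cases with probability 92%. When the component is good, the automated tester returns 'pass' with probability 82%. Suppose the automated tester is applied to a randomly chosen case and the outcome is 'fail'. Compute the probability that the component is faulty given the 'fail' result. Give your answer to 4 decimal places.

P(H | E) ≈ 0.0945

Write H for 'the component is faulty'. Prior odds H:¬H = 0.02/0.98 = 0.020408. For the 'fail' outcome, the likelihood ratio is 0.92/0.18 = 5.1111.
Posterior odds = 0.020408 × 5.1111 = 0.10431, so P(H|E) = 0.10431/(1+0.10431) = 0.0945.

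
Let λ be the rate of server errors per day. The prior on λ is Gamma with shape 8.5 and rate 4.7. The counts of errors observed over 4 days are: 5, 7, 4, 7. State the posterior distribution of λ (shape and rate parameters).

The Poisson likelihood adds the total count to the shape and the number of exposure periods to the rate. Here ∑xᵢ = 23 and n = 4, so shape 8.5→31.5 and rate 4.7→8.7.

Posterior: Gamma(shape=31.5, rate=8.7)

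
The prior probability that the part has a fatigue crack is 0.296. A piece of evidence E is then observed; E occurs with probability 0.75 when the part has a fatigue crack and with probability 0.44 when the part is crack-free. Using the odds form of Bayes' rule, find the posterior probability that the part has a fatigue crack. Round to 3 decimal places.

Posterior probability ≈ 0.417

Prior odds = 0.296/(1−0.296) = 0.42045.
Likelihood ratio for E = 0.75/0.44 = 1.7045.
Posterior odds = prior odds × LR = 0.71668.
Posterior probability = odds/(1+odds) = 0.71668/1.7167 = 0.417.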